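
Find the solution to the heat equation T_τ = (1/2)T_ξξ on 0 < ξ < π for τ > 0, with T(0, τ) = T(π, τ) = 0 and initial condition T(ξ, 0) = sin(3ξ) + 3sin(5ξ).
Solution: Using separation of variables T = X(ξ)G(τ):
Eigenfunctions: sin(nξ), n = 1, 2, 3, ...
General solution: T(ξ, τ) = Σ c_n sin(nξ) exp(-n² τ/2)
Matching T(ξ,0) = sin(3ξ) + 3sin(5ξ) term by term: c_3=1, c_5=3.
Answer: T(ξ, τ) = exp(-9τ/2)sin(3ξ) + 3exp(-25τ/2)sin(5ξ)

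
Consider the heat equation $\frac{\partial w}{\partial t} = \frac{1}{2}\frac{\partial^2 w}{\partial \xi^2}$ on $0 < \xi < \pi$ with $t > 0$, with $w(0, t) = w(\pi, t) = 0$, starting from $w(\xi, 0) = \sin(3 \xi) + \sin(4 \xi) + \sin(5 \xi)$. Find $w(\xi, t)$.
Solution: Using separation of variables $w = X(\xi)T(t)$:
Eigenfunctions: $\sin(n\xi)$, $n = 1, 2, 3, \ldots$
General solution: $w(\xi, t) = \sum c_n \sin(n\xi) e^{-n^2 t/2}$
Matching $w(\xi,0) = \sin(3 \xi) + \sin(4 \xi) + \sin(5 \xi)$ term by term: $c_3=1, c_4=1, c_5=1$.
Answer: $w(\xi, t) = e^{-8 t} \sin(4 \xi) + e^{-9 t/2} \sin(3 \xi) + e^{-25 t/2} \sin(5 \xi)$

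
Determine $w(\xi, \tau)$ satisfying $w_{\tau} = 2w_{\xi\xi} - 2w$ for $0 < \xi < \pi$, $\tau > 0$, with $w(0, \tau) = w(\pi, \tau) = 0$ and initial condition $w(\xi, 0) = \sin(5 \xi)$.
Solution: Substitute $w = e^{-2\tau}u$, i.e. $u = e^{2\tau}w$.
By the product rule, $w_{\tau} = e^{-2\tau}(u_{\tau} - 2u)$, $w_{\xi\xi} = e^{-2\tau}u_{\xi\xi}$.
Substituting into the PDE and dividing by $e^{-2\tau}$: $u_{\tau} - 2u = 2u_{\xi\xi} - 2u$.
The lower-order terms cancel, leaving the standard heat equation $u_{\tau} = 2u_{\xi\xi}$.
Initial data for $u$: $u(\xi,0) = w(\xi,0) = \sin(5 \xi)$. The boundary conditions carry over: $u(0,\tau) = u(\pi,\tau) = 0$.
Solve for $u$:
  Using separation of variables $u = X(\xi)T(\tau)$:
  Eigenfunctions: $\sin(n\xi)$, $n = 1, 2, 3, \ldots$
  General solution: $u(\xi, \tau) = \sum c_n \sin(n\xi) e^{-2n^2 \tau}$
  Matching $u(\xi,0) = \sin(5 \xi)$ term by term: $c_5=1$.
Hence $u(\xi,\tau) = e^{-50 \tau} \sin(5 \xi)$.
Transform back: $w(\xi,\tau) = e^{-2\tau}u(\xi,\tau)$.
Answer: $w(\xi, \tau) = e^{-52 \tau} \sin(5 \xi)$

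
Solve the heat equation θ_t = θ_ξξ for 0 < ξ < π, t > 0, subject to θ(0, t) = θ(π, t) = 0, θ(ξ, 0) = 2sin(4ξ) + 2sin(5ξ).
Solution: Using separation of variables θ = X(ξ)G(t):
Eigenfunctions: sin(nξ), n = 1, 2, 3, ...
General solution: θ(ξ, t) = Σ c_n sin(nξ) exp(-n² t)
Matching θ(ξ,0) = 2sin(4ξ) + 2sin(5ξ) term by term: c_4=2, c_5=2.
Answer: θ(ξ, t) = 2exp(-16t)sin(4ξ) + 2exp(-25t)sin(5ξ)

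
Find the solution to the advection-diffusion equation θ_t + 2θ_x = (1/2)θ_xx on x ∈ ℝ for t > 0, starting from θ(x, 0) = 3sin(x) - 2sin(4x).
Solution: Change to a moving frame: let η = x - 2t, σ = t and write θ(x,t) = u(η,σ).
By the chain rule θ_t = u_σ - 2u_η, θ_x = u_η, θ_xx = u_ηη.
Then θ_t + 2θ_x = u_σ: the advection term cancels and the PDE becomes the heat equation u_σ = (1/2)u_ηη on η ∈ ℝ.
Initial data: u(η,0) = θ(η,0) = 3sin(η) - 2sin(4η).
On η ∈ ℝ each mode satisfies (sin(nη))″ = -n² sin(nη), so exp(-n²σ/2) sin(nη) solves the heat equation; by superposition u(η,σ) = Σ c_n exp(-n²σ/2) sin(nη).
Reading off the coefficients: c_1=3, c_4=-2, so u(η,σ) = -2exp(-8σ)sin(4η) + 3exp(-σ/2)sin(η).
Substituting back η = x - 2t, σ = t: θ(x,t) = u(x - 2t, t).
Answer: θ(x, t) = 2exp(-8t)sin(8t - 4x) - 3exp(-t/2)sin(2t - x)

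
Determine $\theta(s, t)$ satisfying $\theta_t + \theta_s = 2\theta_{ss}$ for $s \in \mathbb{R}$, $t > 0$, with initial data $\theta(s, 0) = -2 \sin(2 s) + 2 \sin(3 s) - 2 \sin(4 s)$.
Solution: Moving frame: $\eta = s - t$, $\sigma = t$, $\theta = u(\eta,\sigma)$, so $\theta_t = u_{\sigma} - u_{\eta}$ and $\theta_{ss} = u_{\eta\eta}$.
Hence $\theta_t + \theta_s = u_{\sigma}$ and the PDE becomes the heat equation $u_{\sigma} = 2u_{\eta\eta}$ on $\eta \in \mathbb{R}$.
Initial data: $u(\eta,0) = \theta(\eta,0) = -2 \sin(2 \eta) + 2 \sin(3 \eta) - 2 \sin(4 \eta)$. Each mode $\sin(n\eta)$ decays as $e^{-2n^2\sigma}$ on $\mathbb{R}$, so $u(\eta,\sigma) = \sum c_n e^{-2n^2\sigma} \sin(n\eta)$ with $c_2=-2, c_3=2, c_4=-2$: $u(\eta,\sigma) = -2 e^{-8 \sigma} \sin(2 \eta) + 2 e^{-18 \sigma} \sin(3 \eta) - 2 e^{-32 \sigma} \sin(4 \eta)$.
Substituting back: $\theta(s,t) = u(s - t, t)$.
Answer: $\theta(s, t) = -2 e^{-8 t} \sin(2 s - 2 t) + 2 e^{-18 t} \sin(3 s - 3 t) - 2 e^{-32 t} \sin(4 s - 4 t)$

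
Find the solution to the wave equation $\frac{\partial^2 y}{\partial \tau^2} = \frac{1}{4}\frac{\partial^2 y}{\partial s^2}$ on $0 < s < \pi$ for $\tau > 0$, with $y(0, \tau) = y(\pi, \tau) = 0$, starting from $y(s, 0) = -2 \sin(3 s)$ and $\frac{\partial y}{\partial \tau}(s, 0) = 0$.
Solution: Using separation of variables $y = X(s)T(\tau)$:
Eigenfunctions: $\sin(ns)$, $n = 1, 2, 3, \ldots$
General solution: $y(s, \tau) = \sum [A_n \cos(n \tau/2) + B_n \sin(n \tau/2)] \sin(ns)$
From $y(s,0) = -2 \sin(3 s)$: $A_3=-2$. From $y_{\tau}(s,0) = 0$: all $B_n = 0$.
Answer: $y(s, \tau) = -2 \sin(3 s) \cos(3 \tau/2)$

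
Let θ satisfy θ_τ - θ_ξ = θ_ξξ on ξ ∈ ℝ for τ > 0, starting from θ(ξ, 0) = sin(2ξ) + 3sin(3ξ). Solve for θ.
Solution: Change to a moving frame: let η = ξ + τ, σ = τ and write θ(ξ,τ) = u(η,σ).
By the chain rule θ_τ = u_σ + u_η, θ_ξ = u_η, θ_ξξ = u_ηη.
Then θ_τ - θ_ξ = u_σ: the advection term cancels and the PDE becomes the heat equation u_σ = u_ηη on η ∈ ℝ.
Initial data: u(η,0) = θ(η,0) = sin(2η) + 3sin(3η).
On η ∈ ℝ each mode satisfies (sin(nη))″ = -n² sin(nη), so exp(-n²σ) sin(nη) solves the heat equation; by superposition u(η,σ) = Σ c_n exp(-n²σ) sin(nη).
Reading off the coefficients: c_2=1, c_3=3, so u(η,σ) = exp(-4σ)sin(2η) + 3exp(-9σ)sin(3η).
Substituting back η = ξ + τ, σ = τ: θ(ξ,τ) = u(ξ + τ, τ).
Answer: θ(ξ, τ) = exp(-4τ)sin(2ξ + 2τ) + 3exp(-9τ)sin(3ξ + 3τ)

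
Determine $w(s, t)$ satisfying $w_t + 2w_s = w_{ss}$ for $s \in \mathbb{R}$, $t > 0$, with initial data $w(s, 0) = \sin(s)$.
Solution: Moving frame: $\eta = s - 2t$, $\sigma = t$, $w = u(\eta,\sigma)$, so $w_t = u_{\sigma} - 2u_{\eta}$ and $w_{ss} = u_{\eta\eta}$.
Hence $w_t + 2w_s = u_{\sigma}$ and the PDE becomes the heat equation $u_{\sigma} = u_{\eta\eta}$ on $\eta \in \mathbb{R}$.
Initial data: $u(\eta,0) = w(\eta,0) = \sin(\eta)$. Each mode $\sin(n\eta)$ decays as $e^{-n^2\sigma}$ on $\mathbb{R}$, so $u(\eta,\sigma) = \sum c_n e^{-n^2\sigma} \sin(n\eta)$ with $c_1=1$: $u(\eta,\sigma) = e^{-\sigma} \sin(\eta)$.
Substituting back: $w(s,t) = u(s - 2t, t)$.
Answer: $w(s, t) = e^{-t} \sin(s - 2 t)$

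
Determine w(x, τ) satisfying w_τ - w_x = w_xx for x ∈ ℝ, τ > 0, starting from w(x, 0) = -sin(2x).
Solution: Change to a moving frame: let η = x + τ, σ = τ and write w(x,τ) = u(η,σ).
By the chain rule w_τ = u_σ + u_η, w_x = u_η, w_xx = u_ηη.
Then w_τ - w_x = u_σ: the advection term cancels and the PDE becomes the heat equation u_σ = u_ηη on η ∈ ℝ.
Initial data: u(η,0) = w(η,0) = -sin(2η).
On η ∈ ℝ each mode satisfies (sin(nη))″ = -n² sin(nη), so exp(-n²σ) sin(nη) solves the heat equation; by superposition u(η,σ) = Σ c_n exp(-n²σ) sin(nη).
Reading off the coefficients: c_2=-1, so u(η,σ) = -exp(-4σ)sin(2η).
Substituting back η = x + τ, σ = τ: w(x,τ) = u(x + τ, τ).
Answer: w(x, τ) = -exp(-4τ)sin(2x + 2τ)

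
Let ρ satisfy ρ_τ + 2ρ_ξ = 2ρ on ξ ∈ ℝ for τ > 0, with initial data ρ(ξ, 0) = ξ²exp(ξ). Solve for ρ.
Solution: Substitute ρ = exp(ξ)u, i.e. u = exp(-ξ)ρ.
By the product rule, ρ_ξ = exp(ξ)(u_ξ + u), ρ_τ = exp(ξ)u_τ.
Substituting into the PDE and dividing by exp(ξ): u_τ + 2(u_ξ + u) = 2u.
The lower-order terms cancel, leaving the standard advection equation u_τ + 2u_ξ = 0.
Initial data for u: u(ξ,0) = exp(-ξ)ρ(ξ,0) = ξ².
Solve for u:
  By method of characteristics (waves move right with speed 2):
  Along characteristics ξ - 2τ = const, u is constant, so u(ξ,τ) = f(ξ - 2τ) with f = u(·, 0).
Hence u(ξ,τ) = ξ² - 4ξτ + 4τ².
Transform back: ρ(ξ,τ) = exp(ξ)u(ξ,τ).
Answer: ρ(ξ, τ) = ξ²exp(ξ) - 4ξτexp(ξ) + 4τ²exp(ξ)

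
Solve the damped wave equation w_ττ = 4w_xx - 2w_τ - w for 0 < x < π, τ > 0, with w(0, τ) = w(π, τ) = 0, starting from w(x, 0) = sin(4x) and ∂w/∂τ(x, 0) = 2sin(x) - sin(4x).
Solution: Substitute w = exp(-τ)u, i.e. u = exp(τ)w.
By the product rule, w_τ = exp(-τ)(u_τ - u), w_ττ = exp(-τ)(u_ττ - 2u_τ + u), w_xx = exp(-τ)u_xx.
Substituting into the PDE and dividing by exp(-τ): u_ττ - 2u_τ + u = 4u_xx - 2(u_τ - u) - u.
The lower-order terms cancel, leaving the standard wave equation u_ττ = 4u_xx.
Initial data for u: u(x,0) = w(x,0) = sin(4x); u_τ(x,0) = w_τ(x,0) + w(x,0) = 2sin(x). The boundary conditions carry over: u(0,τ) = u(π,τ) = 0.
Solve for u:
  Using separation of variables u = X(x)T(τ):
  Eigenfunctions: sin(nx), n = 1, 2, 3, ...
  General solution: u(x, τ) = Σ [A_n cos(2n τ) + B_n sin(2n τ)] sin(nx)
  From u(x,0) = sin(4x): A_4=1. From u_τ(x,0) = 2sin(x), using u_τ(x,0) = Σ ω_n B_n sin(nx) with ω_n = 2n: B_1 = 2/2 = 1.
Hence u(x,τ) = sin(x)sin(2τ) + sin(4x)cos(8τ).
Transform back: w(x,τ) = exp(-τ)u(x,τ).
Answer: w(x, τ) = exp(-τ)sin(x)sin(2τ) + exp(-τ)sin(4x)cos(8τ)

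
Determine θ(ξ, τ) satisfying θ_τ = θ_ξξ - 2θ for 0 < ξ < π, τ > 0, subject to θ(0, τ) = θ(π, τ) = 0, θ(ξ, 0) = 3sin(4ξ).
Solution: Substitute θ = exp(-2τ)u, i.e. u = exp(2τ)θ.
By the product rule, θ_τ = exp(-2τ)(u_τ - 2u), θ_ξξ = exp(-2τ)u_ξξ.
Substituting into the PDE and dividing by exp(-2τ): u_τ - 2u = u_ξξ - 2u.
The lower-order terms cancel, leaving the standard heat equation u_τ = u_ξξ.
Initial data for u: u(ξ,0) = θ(ξ,0) = 3sin(4ξ). The boundary conditions carry over: u(0,τ) = u(π,τ) = 0.
Solve for u:
  Using separation of variables u = X(ξ)G(τ):
  Eigenfunctions: sin(nξ), n = 1, 2, 3, ...
  General solution: u(ξ, τ) = Σ c_n sin(nξ) exp(-n² τ)
  Matching u(ξ,0) = 3sin(4ξ) term by term: c_4=3.
Hence u(ξ,τ) = 3exp(-16τ)sin(4ξ).
Transform back: θ(ξ,τ) = exp(-2τ)u(ξ,τ).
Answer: θ(ξ, τ) = 3exp(-18τ)sin(4ξ)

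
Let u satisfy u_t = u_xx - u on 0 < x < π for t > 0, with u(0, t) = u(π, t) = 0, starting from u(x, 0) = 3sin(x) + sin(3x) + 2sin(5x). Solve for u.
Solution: Substitute u = exp(-t)w.
Then u_t = exp(-t)(w_t - w), u_xx = exp(-t)w_xx; substituting and dividing by exp(-t), the lower-order terms cancel: w_t = w_xx (standard heat equation).
Data for w: w(x,0) = u(x,0) = 3sin(x) + sin(3x) + 2sin(5x). The boundary conditions carry over: w(0,t) = w(π,t) = 0.
Separating variables: w = Σ c_n exp(-n²t) sin(nx). From w(x,0) = 3sin(x) + sin(3x) + 2sin(5x): c_1=3, c_3=1, c_5=2.
So w(x,t) = 3exp(-t)sin(x) + exp(-9t)sin(3x) + 2exp(-25t)sin(5x), and u(x,t) = exp(-t)w(x,t).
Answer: u(x, t) = 3exp(-2t)sin(x) + exp(-10t)sin(3x) + 2exp(-26t)sin(5x)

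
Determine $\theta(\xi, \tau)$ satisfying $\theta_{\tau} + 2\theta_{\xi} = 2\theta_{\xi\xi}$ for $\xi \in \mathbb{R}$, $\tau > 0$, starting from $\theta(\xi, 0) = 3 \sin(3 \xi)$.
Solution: Change to a moving frame: let $\eta = \xi - 2\tau$, $\sigma = \tau$ and write $\theta(\xi,\tau) = u(\eta,\sigma)$.
By the chain rule $\theta_{\tau} = u_{\sigma} - 2u_{\eta}$, $\theta_{\xi} = u_{\eta}$, $\theta_{\xi\xi} = u_{\eta\eta}$.
Then $\theta_{\tau} + 2\theta_{\xi} = u_{\sigma}$: the advection term cancels and the PDE becomes the heat equation $u_{\sigma} = 2u_{\eta\eta}$ on $\eta \in \mathbb{R}$.
Initial data: $u(\eta,0) = \theta(\eta,0) = 3 \sin(3 \eta)$.
On $\eta \in \mathbb{R}$ each mode satisfies $(\sin(n\eta))'' = -n^2 \sin(n\eta)$, so $e^{-2n^2\sigma} \sin(n\eta)$ solves the heat equation; by superposition $u(\eta,\sigma) = \sum c_n e^{-2n^2\sigma} \sin(n\eta)$.
Reading off the coefficients: $c_3=3$, so $u(\eta,\sigma) = 3 e^{-18 \sigma} \sin(3 \eta)$.
Substituting back $\eta = \xi - 2\tau$, $\sigma = \tau$: $\theta(\xi,\tau) = u(\xi - 2\tau, \tau)$.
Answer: $\theta(\xi, \tau) = -3 e^{-18 \tau} \sin(6 \tau - 3 \xi)$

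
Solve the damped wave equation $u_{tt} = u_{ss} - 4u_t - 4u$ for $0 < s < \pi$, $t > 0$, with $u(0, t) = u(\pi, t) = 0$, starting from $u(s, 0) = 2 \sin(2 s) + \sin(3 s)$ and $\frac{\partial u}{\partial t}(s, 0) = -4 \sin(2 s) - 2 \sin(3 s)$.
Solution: Substitute $u = e^{-2t}w$.
Then $u_t = e^{-2t}(w_t - 2w)$, $u_{tt} = e^{-2t}(w_{tt} - 4w_t + 4w)$, $u_{ss} = e^{-2t}w_{ss}$; substituting and dividing by $e^{-2t}$, the lower-order terms cancel: $w_{tt} = w_{ss}$ (standard wave equation).
Data for $w$: $w(s,0) = u(s,0) = 2 \sin(2 s) + \sin(3 s)$; $w_t(s,0) = u_t(s,0) + 2u(s,0) = 0$. The boundary conditions carry over: $w(0,t) = w(\pi,t) = 0$.
Separating variables: $w = \sum [A_n \cos(\omega_n t) + B_n \sin(\omega_n t)] \sin(ns)$, $\omega_n = n$. From ICs: $A_2=2, A_3=1$.
So $w(s,t) = 2 \sin(2 s) \cos(2 t) + \sin(3 s) \cos(3 t)$, and $u(s,t) = e^{-2t}w(s,t)$.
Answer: $u(s, t) = 2 e^{-2 t} \sin(2 s) \cos(2 t) + e^{-2 t} \sin(3 s) \cos(3 t)$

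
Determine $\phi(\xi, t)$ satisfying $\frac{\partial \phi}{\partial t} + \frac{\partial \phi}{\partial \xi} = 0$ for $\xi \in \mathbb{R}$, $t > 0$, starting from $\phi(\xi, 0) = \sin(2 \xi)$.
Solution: By method of characteristics (waves move right with speed 1):
Along characteristics $\xi - t =$ const, $\phi$ is constant, so $\phi(\xi,t) = f(\xi - t)$ with $f = \phi( \cdot , 0)$.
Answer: $\phi(\xi, t) = \sin(2 \xi - 2 t)$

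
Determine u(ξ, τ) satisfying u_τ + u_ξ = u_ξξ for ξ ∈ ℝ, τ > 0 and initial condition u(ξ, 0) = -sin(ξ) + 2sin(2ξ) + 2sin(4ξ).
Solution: Change to a moving frame: let η = ξ - τ, σ = τ and write u(ξ,τ) = w(η,σ).
By the chain rule u_τ = w_σ - w_η, u_ξ = w_η, u_ξξ = w_ηη.
Then u_τ + u_ξ = w_σ: the advection term cancels and the PDE becomes the heat equation w_σ = w_ηη on η ∈ ℝ.
Initial data: w(η,0) = u(η,0) = -sin(η) + 2sin(2η) + 2sin(4η).
On η ∈ ℝ each mode satisfies (sin(nη))″ = -n² sin(nη), so exp(-n²σ) sin(nη) solves the heat equation; by superposition w(η,σ) = Σ c_n exp(-n²σ) sin(nη).
Reading off the coefficients: c_1=-1, c_2=2, c_4=2, so w(η,σ) = -exp(-σ)sin(η) + 2exp(-4σ)sin(2η) + 2exp(-16σ)sin(4η).
Substituting back η = ξ - τ, σ = τ: u(ξ,τ) = w(ξ - τ, τ).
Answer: u(ξ, τ) = -exp(-τ)sin(ξ - τ) + 2exp(-4τ)sin(2ξ - 2τ) + 2exp(-16τ)sin(4ξ - 4τ)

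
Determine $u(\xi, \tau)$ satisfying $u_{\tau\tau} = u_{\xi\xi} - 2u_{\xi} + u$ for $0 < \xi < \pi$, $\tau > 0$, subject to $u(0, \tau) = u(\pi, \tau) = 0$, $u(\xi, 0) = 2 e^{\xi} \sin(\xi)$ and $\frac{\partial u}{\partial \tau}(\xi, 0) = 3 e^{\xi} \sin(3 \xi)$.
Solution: Substitute $u = e^{\xi}w$.
Then $u_{\xi} = e^{\xi}(w_{\xi} + w)$, $u_{\xi\xi} = e^{\xi}(w_{\xi\xi} + 2w_{\xi} + w)$, $u_{\tau\tau} = e^{\xi}w_{\tau\tau}$; substituting and dividing by $e^{\xi}$, the lower-order terms cancel: $w_{\tau\tau} = w_{\xi\xi}$ (standard wave equation).
Data for $w$: $w(\xi,0) = e^{-\xi}u(\xi,0) = 2 \sin(\xi)$; $w_{\tau}(\xi,0) = e^{-\xi}u_{\tau}(\xi,0) = 3 \sin(3 \xi)$. The boundary conditions carry over: $w(0,\tau) = w(\pi,\tau) = 0$.
Separating variables: $w = \sum [A_n \cos(\omega_n \tau) + B_n \sin(\omega_n \tau)] \sin(n\xi)$, $\omega_n = n$. From ICs ($B_n$ = velocity coefficient / $\omega_n$): $A_1=2, B_3=1$.
So $w(\xi,\tau) = 2 \sin(\xi) \cos(\tau) + \sin(3 \xi) \sin(3 \tau)$, and $u(\xi,\tau) = e^{\xi}w(\xi,\tau)$.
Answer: $u(\xi, \tau) = e^{\xi} \sin(3 \tau) \sin(3 \xi) + 2 e^{\xi} \sin(\xi) \cos(\tau)$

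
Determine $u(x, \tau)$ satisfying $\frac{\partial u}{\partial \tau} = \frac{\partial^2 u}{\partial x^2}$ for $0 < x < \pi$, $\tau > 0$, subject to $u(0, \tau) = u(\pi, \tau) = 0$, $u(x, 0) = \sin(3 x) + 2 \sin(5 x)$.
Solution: Separating variables: $u = \sum c_n e^{-n^2\tau} \sin(nx)$. From $u(x,0) = \sin(3 x) + 2 \sin(5 x)$: $c_3=1, c_5=2$.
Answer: $u(x, \tau) = e^{-9 \tau} \sin(3 x) + 2 e^{-25 \tau} \sin(5 x)$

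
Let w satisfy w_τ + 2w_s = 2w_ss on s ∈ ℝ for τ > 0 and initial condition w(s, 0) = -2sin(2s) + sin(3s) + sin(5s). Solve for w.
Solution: Moving frame: η = s - 2τ, σ = τ, w = u(η,σ), so w_τ = u_σ - 2u_η and w_ss = u_ηη.
Hence w_τ + 2w_s = u_σ and the PDE becomes the heat equation u_σ = 2u_ηη on η ∈ ℝ.
Initial data: u(η,0) = w(η,0) = -2sin(2η) + sin(3η) + sin(5η). Each mode sin(nη) decays as exp(-2n²σ) on ℝ, so u(η,σ) = Σ c_n exp(-2n²σ) sin(nη) with c_2=-2, c_3=1, c_5=1: u(η,σ) = -2exp(-8σ)sin(2η) + exp(-18σ)sin(3η) + exp(-50σ)sin(5η).
Substituting back: w(s,τ) = u(s - 2τ, τ).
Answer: w(s, τ) = -2exp(-8τ)sin(2s - 4τ) + exp(-18τ)sin(3s - 6τ) + exp(-50τ)sin(5s - 10τ)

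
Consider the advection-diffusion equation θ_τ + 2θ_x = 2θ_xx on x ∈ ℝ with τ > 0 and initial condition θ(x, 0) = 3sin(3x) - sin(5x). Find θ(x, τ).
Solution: Moving frame: η = x - 2τ, σ = τ, θ = u(η,σ), so θ_τ = u_σ - 2u_η and θ_xx = u_ηη.
Hence θ_τ + 2θ_x = u_σ and the PDE becomes the heat equation u_σ = 2u_ηη on η ∈ ℝ.
Initial data: u(η,0) = θ(η,0) = 3sin(3η) - sin(5η). Each mode sin(nη) decays as exp(-2n²σ) on ℝ, so u(η,σ) = Σ c_n exp(-2n²σ) sin(nη) with c_3=3, c_5=-1: u(η,σ) = 3exp(-18σ)sin(3η) - exp(-50σ)sin(5η).
Substituting back: θ(x,τ) = u(x - 2τ, τ).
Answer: θ(x, τ) = 3exp(-18τ)sin(3x - 6τ) - exp(-50τ)sin(5x - 10τ)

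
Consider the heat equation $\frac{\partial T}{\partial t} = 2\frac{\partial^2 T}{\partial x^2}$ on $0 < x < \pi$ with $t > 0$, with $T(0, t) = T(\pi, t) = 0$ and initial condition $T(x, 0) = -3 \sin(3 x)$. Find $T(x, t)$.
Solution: Separating variables: $T = \sum c_n e^{-2n^2t} \sin(nx)$. From $T(x,0) = -3 \sin(3 x)$: $c_3=-3$.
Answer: $T(x, t) = -3 e^{-18 t} \sin(3 x)$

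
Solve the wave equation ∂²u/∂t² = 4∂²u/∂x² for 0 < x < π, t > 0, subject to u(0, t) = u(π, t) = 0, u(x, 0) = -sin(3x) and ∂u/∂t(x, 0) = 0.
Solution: Using separation of variables u = X(x)T(t):
Eigenfunctions: sin(nx), n = 1, 2, 3, ...
General solution: u(x, t) = Σ [A_n cos(2n t) + B_n sin(2n t)] sin(nx)
From u(x,0) = -sin(3x): A_3=-1. From u_t(x,0) = 0: all B_n = 0.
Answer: u(x, t) = -sin(3x)cos(6t)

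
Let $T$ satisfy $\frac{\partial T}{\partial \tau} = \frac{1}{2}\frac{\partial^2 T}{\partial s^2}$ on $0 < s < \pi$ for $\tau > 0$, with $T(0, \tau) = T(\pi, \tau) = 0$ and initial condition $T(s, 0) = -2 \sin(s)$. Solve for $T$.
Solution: Separating variables: $T = \sum c_n e^{-n^2\tau/2} \sin(ns)$. From $T(s,0) = -2 \sin(s)$: $c_1=-2$.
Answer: $T(s, \tau) = -2 e^{-\tau/2} \sin(s)$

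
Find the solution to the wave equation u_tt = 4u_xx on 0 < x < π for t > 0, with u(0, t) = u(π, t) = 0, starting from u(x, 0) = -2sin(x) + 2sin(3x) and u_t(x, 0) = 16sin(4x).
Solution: Separating variables: u = Σ [A_n cos(ω_n t) + B_n sin(ω_n t)] sin(nx), ω_n = 2n. From ICs (B_n = velocity coefficient / ω_n): A_1=-2, A_3=2, B_4=2.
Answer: u(x, t) = 2sin(8t)sin(4x) - 2sin(x)cos(2t) + 2sin(3x)cos(6t)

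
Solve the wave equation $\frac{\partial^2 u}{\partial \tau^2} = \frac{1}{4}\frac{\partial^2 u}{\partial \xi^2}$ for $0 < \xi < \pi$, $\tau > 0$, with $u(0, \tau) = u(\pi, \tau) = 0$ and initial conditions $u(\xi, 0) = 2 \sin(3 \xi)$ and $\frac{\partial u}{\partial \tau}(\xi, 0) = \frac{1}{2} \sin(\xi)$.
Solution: Separating variables: $u = \sum [A_n \cos(\omega_n \tau) + B_n \sin(\omega_n \tau)] \sin(n\xi)$, $\omega_n = n/2$. From ICs ($B_n$ = velocity coefficient / $\omega_n$): $A_3=2, B_1=1$.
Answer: $u(\xi, \tau) = \sin(\tau/2) \sin(\xi) + 2 \sin(3 \xi) \cos(3 \tau/2)$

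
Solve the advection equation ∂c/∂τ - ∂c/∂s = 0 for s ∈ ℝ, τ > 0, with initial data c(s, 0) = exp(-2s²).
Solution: By method of characteristics (waves move left with speed 1):
Along characteristics s + τ = const, c is constant, so c(s,τ) = f(s + τ) with f = c(·, 0).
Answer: c(s, τ) = exp(-2(s + τ)²)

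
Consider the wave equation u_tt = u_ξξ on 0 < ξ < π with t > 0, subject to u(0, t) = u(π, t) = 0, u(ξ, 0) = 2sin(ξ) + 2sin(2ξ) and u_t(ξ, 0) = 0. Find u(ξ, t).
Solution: Separating variables: u = Σ [A_n cos(ω_n t) + B_n sin(ω_n t)] sin(nξ), ω_n = n. From ICs: A_1=2, A_2=2.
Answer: u(ξ, t) = 2sin(ξ)cos(t) + 2sin(2ξ)cos(2t)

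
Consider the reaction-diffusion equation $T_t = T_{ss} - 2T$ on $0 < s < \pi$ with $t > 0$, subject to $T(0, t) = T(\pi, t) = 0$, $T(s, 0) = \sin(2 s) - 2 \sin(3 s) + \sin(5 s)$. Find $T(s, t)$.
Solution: Substitute $T = e^{-2t}u$, i.e. $u = e^{2t}T$.
By the product rule, $T_t = e^{-2t}(u_t - 2u)$, $T_{ss} = e^{-2t}u_{ss}$.
Substituting into the PDE and dividing by $e^{-2t}$: $u_t - 2u = u_{ss} - 2u$.
The lower-order terms cancel, leaving the standard heat equation $u_t = u_{ss}$.
Initial data for $u$: $u(s,0) = T(s,0) = \sin(2 s) - 2 \sin(3 s) + \sin(5 s)$. The boundary conditions carry over: $u(0,t) = u(\pi,t) = 0$.
Solve for $u$:
  Using separation of variables $u = X(s)G(t)$:
  Eigenfunctions: $\sin(ns)$, $n = 1, 2, 3, \ldots$
  General solution: $u(s, t) = \sum c_n \sin(ns) e^{-n^2 t}$
  Matching $u(s,0) = \sin(2 s) - 2 \sin(3 s) + \sin(5 s)$ term by term: $c_2=1, c_3=-2, c_5=1$.
Hence $u(s,t) = e^{-4 t} \sin(2 s) - 2 e^{-9 t} \sin(3 s) + e^{-25 t} \sin(5 s)$.
Transform back: $T(s,t) = e^{-2t}u(s,t)$.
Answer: $T(s, t) = e^{-6 t} \sin(2 s) - 2 e^{-11 t} \sin(3 s) + e^{-27 t} \sin(5 s)$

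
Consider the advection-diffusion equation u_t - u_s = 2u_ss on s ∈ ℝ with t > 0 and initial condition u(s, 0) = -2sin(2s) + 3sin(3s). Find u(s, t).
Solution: Change to a moving frame: let η = s + t, σ = t and write u(s,t) = w(η,σ).
By the chain rule u_t = w_σ + w_η, u_s = w_η, u_ss = w_ηη.
Then u_t - u_s = w_σ: the advection term cancels and the PDE becomes the heat equation w_σ = 2w_ηη on η ∈ ℝ.
Initial data: w(η,0) = u(η,0) = -2sin(2η) + 3sin(3η).
On η ∈ ℝ each mode satisfies (sin(nη))″ = -n² sin(nη), so exp(-2n²σ) sin(nη) solves the heat equation; by superposition w(η,σ) = Σ c_n exp(-2n²σ) sin(nη).
Reading off the coefficients: c_2=-2, c_3=3, so w(η,σ) = -2exp(-8σ)sin(2η) + 3exp(-18σ)sin(3η).
Substituting back η = s + t, σ = t: u(s,t) = w(s + t, t).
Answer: u(s, t) = -2exp(-8t)sin(2s + 2t) + 3exp(-18t)sin(3s + 3t)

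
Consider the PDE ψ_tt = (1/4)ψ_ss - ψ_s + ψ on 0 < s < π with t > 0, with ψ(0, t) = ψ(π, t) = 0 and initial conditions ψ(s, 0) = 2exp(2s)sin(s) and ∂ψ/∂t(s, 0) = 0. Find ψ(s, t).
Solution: Substitute ψ = exp(2s)u.
Then ψ_s = exp(2s)(u_s + 2u), ψ_ss = exp(2s)(u_ss + 4u_s + 4u), ψ_tt = exp(2s)u_tt; substituting and dividing by exp(2s), the lower-order terms cancel: u_tt = (1/4)u_ss (standard wave equation).
Data for u: u(s,0) = exp(-2s)ψ(s,0) = 2sin(s); u_t(s,0) = exp(-2s)ψ_t(s,0) = 0. The boundary conditions carry over: u(0,t) = u(π,t) = 0.
Separating variables: u = Σ [A_n cos(ω_n t) + B_n sin(ω_n t)] sin(ns), ω_n = n/2. From ICs: A_1=2.
So u(s,t) = 2sin(s)cos(t/2), and ψ(s,t) = exp(2s)u(s,t).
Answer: ψ(s, t) = 2exp(2s)sin(s)cos(t/2)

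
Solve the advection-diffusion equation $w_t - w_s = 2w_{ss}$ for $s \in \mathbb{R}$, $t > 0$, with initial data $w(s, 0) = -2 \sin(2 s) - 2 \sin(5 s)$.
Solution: Moving frame: $\eta = s + t$, $\sigma = t$, $w = u(\eta,\sigma)$, so $w_t = u_{\sigma} + u_{\eta}$ and $w_{ss} = u_{\eta\eta}$.
Hence $w_t - w_s = u_{\sigma}$ and the PDE becomes the heat equation $u_{\sigma} = 2u_{\eta\eta}$ on $\eta \in \mathbb{R}$.
Initial data: $u(\eta,0) = w(\eta,0) = -2 \sin(2 \eta) - 2 \sin(5 \eta)$. Each mode $\sin(n\eta)$ decays as $e^{-2n^2\sigma}$ on $\mathbb{R}$, so $u(\eta,\sigma) = \sum c_n e^{-2n^2\sigma} \sin(n\eta)$ with $c_2=-2, c_5=-2$: $u(\eta,\sigma) = -2 e^{-8 \sigma} \sin(2 \eta) - 2 e^{-50 \sigma} \sin(5 \eta)$.
Substituting back: $w(s,t) = u(s + t, t)$.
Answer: $w(s, t) = -2 e^{-8 t} \sin(2 s + 2 t) - 2 e^{-50 t} \sin(5 s + 5 t)$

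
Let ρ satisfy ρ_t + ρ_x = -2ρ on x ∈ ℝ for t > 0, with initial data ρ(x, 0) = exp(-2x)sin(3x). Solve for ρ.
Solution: Substitute ρ = exp(-2x)u.
Then ρ_x = exp(-2x)(u_x - 2u), ρ_t = exp(-2x)u_t; substituting and dividing by exp(-2x), the lower-order terms cancel: u_t + u_x = 0 (standard advection equation).
Data for u: u(x,0) = exp(2x)ρ(x,0) = sin(3x).
By characteristics (dx/dt = 1), u(x,t) = f(x - t) with f = u(·, 0).
So u(x,t) = -sin(3t - 3x), and ρ(x,t) = exp(-2x)u(x,t).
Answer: ρ(x, t) = -exp(-2x)sin(3t - 3x)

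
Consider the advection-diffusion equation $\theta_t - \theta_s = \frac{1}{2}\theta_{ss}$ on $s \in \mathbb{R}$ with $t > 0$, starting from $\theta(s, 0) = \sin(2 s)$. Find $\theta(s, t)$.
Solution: Moving frame: $\eta = s + t$, $\sigma = t$, $\theta = u(\eta,\sigma)$, so $\theta_t = u_{\sigma} + u_{\eta}$ and $\theta_{ss} = u_{\eta\eta}$.
Hence $\theta_t - \theta_s = u_{\sigma}$ and the PDE becomes the heat equation $u_{\sigma} = \frac{1}{2}u_{\eta\eta}$ on $\eta \in \mathbb{R}$.
Initial data: $u(\eta,0) = \theta(\eta,0) = \sin(2 \eta)$. Each mode $\sin(n\eta)$ decays as $e^{-n^2\sigma/2}$ on $\mathbb{R}$, so $u(\eta,\sigma) = \sum c_n e^{-n^2\sigma/2} \sin(n\eta)$ with $c_2=1$: $u(\eta,\sigma) = e^{-2 \sigma} \sin(2 \eta)$.
Substituting back: $\theta(s,t) = u(s + t, t)$.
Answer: $\theta(s, t) = e^{-2 t} \sin(2 s + 2 t)$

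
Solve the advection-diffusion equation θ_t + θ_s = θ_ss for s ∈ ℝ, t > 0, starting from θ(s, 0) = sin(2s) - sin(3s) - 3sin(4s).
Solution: Change to a moving frame: let η = s - t, σ = t and write θ(s,t) = u(η,σ).
By the chain rule θ_t = u_σ - u_η, θ_s = u_η, θ_ss = u_ηη.
Then θ_t + θ_s = u_σ: the advection term cancels and the PDE becomes the heat equation u_σ = u_ηη on η ∈ ℝ.
Initial data: u(η,0) = θ(η,0) = sin(2η) - sin(3η) - 3sin(4η).
On η ∈ ℝ each mode satisfies (sin(nη))″ = -n² sin(nη), so exp(-n²σ) sin(nη) solves the heat equation; by superposition u(η,σ) = Σ c_n exp(-n²σ) sin(nη).
Reading off the coefficients: c_2=1, c_3=-1, c_4=-3, so u(η,σ) = exp(-4σ)sin(2η) - exp(-9σ)sin(3η) - 3exp(-16σ)sin(4η).
Substituting back η = s - t, σ = t: θ(s,t) = u(s - t, t).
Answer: θ(s, t) = exp(-4t)sin(2s - 2t) - exp(-9t)sin(3s - 3t) - 3exp(-16t)sin(4s - 4t)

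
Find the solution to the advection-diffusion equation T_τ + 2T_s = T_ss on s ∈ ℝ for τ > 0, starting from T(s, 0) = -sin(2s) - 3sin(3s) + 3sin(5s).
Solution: Change to a moving frame: let η = s - 2τ, σ = τ and write T(s,τ) = u(η,σ).
By the chain rule T_τ = u_σ - 2u_η, T_s = u_η, T_ss = u_ηη.
Then T_τ + 2T_s = u_σ: the advection term cancels and the PDE becomes the heat equation u_σ = u_ηη on η ∈ ℝ.
Initial data: u(η,0) = T(η,0) = -sin(2η) - 3sin(3η) + 3sin(5η).
On η ∈ ℝ each mode satisfies (sin(nη))″ = -n² sin(nη), so exp(-n²σ) sin(nη) solves the heat equation; by superposition u(η,σ) = Σ c_n exp(-n²σ) sin(nη).
Reading off the coefficients: c_2=-1, c_3=-3, c_5=3, so u(η,σ) = -exp(-4σ)sin(2η) - 3exp(-9σ)sin(3η) + 3exp(-25σ)sin(5η).
Substituting back η = s - 2τ, σ = τ: T(s,τ) = u(s - 2τ, τ).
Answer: T(s, τ) = -exp(-4τ)sin(2s - 4τ) - 3exp(-9τ)sin(3s - 6τ) + 3exp(-25τ)sin(5s - 10τ)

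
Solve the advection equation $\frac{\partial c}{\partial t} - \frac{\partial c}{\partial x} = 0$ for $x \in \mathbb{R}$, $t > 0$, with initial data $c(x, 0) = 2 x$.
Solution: By characteristics ($dx/dt = -1$), $c(x,t) = f(x + t)$ with $f = c( \cdot , 0)$.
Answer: $c(x, t) = 2 t + 2 x$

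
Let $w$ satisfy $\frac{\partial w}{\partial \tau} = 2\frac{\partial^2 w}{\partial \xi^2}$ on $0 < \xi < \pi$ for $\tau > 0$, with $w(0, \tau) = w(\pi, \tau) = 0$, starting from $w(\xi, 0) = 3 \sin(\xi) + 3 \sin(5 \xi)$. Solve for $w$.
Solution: Separating variables: $w = \sum c_n e^{-2n^2\tau} \sin(n\xi)$. From $w(\xi,0) = 3 \sin(\xi) + 3 \sin(5 \xi)$: $c_1=3, c_5=3$.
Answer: $w(\xi, \tau) = 3 e^{-2 \tau} \sin(\xi) + 3 e^{-50 \tau} \sin(5 \xi)$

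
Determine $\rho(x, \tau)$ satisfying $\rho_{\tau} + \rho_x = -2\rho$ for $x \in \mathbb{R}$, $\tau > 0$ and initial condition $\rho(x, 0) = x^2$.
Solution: Substitute $\rho = e^{-2\tau}u$.
Then $\rho_{\tau} = e^{-2\tau}(u_{\tau} - 2u)$, $\rho_x = e^{-2\tau}u_x$; substituting and dividing by $e^{-2\tau}$, the lower-order terms cancel: $u_{\tau} + u_x = 0$ (standard advection equation).
Data for $u$: $u(x,0) = \rho(x,0) = x^2$.
By characteristics ($dx/d\tau = 1$), $u(x,\tau) = f(x - \tau)$ with $f = u( \cdot , 0)$.
So $u(x,\tau) = x^2 - 2 x \tau + \tau^2$, and $\rho(x,\tau) = e^{-2\tau}u(x,\tau)$.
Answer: $\rho(x, \tau) = \tau^2 e^{-2 \tau} - 2 \tau x e^{-2 \tau} + x^2 e^{-2 \tau}$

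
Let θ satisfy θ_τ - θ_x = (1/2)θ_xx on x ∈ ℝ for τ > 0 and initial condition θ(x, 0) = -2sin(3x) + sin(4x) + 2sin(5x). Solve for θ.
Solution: Change to a moving frame: let η = x + τ, σ = τ and write θ(x,τ) = u(η,σ).
By the chain rule θ_τ = u_σ + u_η, θ_x = u_η, θ_xx = u_ηη.
Then θ_τ - θ_x = u_σ: the advection term cancels and the PDE becomes the heat equation u_σ = (1/2)u_ηη on η ∈ ℝ.
Initial data: u(η,0) = θ(η,0) = -2sin(3η) + sin(4η) + 2sin(5η).
On η ∈ ℝ each mode satisfies (sin(nη))″ = -n² sin(nη), so exp(-n²σ/2) sin(nη) solves the heat equation; by superposition u(η,σ) = Σ c_n exp(-n²σ/2) sin(nη).
Reading off the coefficients: c_3=-2, c_4=1, c_5=2, so u(η,σ) = exp(-8σ)sin(4η) - 2exp(-9σ/2)sin(3η) + 2exp(-25σ/2)sin(5η).
Substituting back η = x + τ, σ = τ: θ(x,τ) = u(x + τ, τ).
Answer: θ(x, τ) = exp(-8τ)sin(4x + 4τ) - 2exp(-9τ/2)sin(3x + 3τ) + 2exp(-25τ/2)sin(5x + 5τ)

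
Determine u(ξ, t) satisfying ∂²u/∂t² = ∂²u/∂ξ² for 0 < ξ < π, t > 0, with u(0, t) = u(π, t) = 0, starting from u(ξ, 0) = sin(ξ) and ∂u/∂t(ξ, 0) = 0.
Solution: Separating variables: u = Σ [A_n cos(ω_n t) + B_n sin(ω_n t)] sin(nξ), ω_n = n. From ICs: A_1=1.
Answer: u(ξ, t) = sin(ξ)cos(t)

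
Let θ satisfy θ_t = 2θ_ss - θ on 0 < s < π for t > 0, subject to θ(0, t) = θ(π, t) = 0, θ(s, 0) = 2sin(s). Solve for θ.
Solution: Substitute θ = exp(-t)u, i.e. u = exp(t)θ.
By the product rule, θ_t = exp(-t)(u_t - u), θ_ss = exp(-t)u_ss.
Substituting into the PDE and dividing by exp(-t): u_t - u = 2u_ss - u.
The lower-order terms cancel, leaving the standard heat equation u_t = 2u_ss.
Initial data for u: u(s,0) = θ(s,0) = 2sin(s). The boundary conditions carry over: u(0,t) = u(π,t) = 0.
Solve for u:
  Using separation of variables u = X(s)G(t):
  Eigenfunctions: sin(ns), n = 1, 2, 3, ...
  General solution: u(s, t) = Σ c_n sin(ns) exp(-2n² t)
  Matching u(s,0) = 2sin(s) term by term: c_1=2.
Hence u(s,t) = 2exp(-2t)sin(s).
Transform back: θ(s,t) = exp(-t)u(s,t).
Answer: θ(s, t) = 2exp(-3t)sin(s)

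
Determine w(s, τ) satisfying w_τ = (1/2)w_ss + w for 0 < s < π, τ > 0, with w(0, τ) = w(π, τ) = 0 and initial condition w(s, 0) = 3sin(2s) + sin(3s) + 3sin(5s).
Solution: Substitute w = exp(τ)u.
Then w_τ = exp(τ)(u_τ + u), w_ss = exp(τ)u_ss; substituting and dividing by exp(τ), the lower-order terms cancel: u_τ = (1/2)u_ss (standard heat equation).
Data for u: u(s,0) = w(s,0) = 3sin(2s) + sin(3s) + 3sin(5s). The boundary conditions carry over: u(0,τ) = u(π,τ) = 0.
Separating variables: u = Σ c_n exp(-n²τ/2) sin(ns). From u(s,0) = 3sin(2s) + sin(3s) + 3sin(5s): c_2=3, c_3=1, c_5=3.
So u(s,τ) = 3exp(-2τ)sin(2s) + exp(-9τ/2)sin(3s) + 3exp(-25τ/2)sin(5s), and w(s,τ) = exp(τ)u(s,τ).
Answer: w(s, τ) = 3exp(-τ)sin(2s) + exp(-7τ/2)sin(3s) + 3exp(-23τ/2)sin(5s)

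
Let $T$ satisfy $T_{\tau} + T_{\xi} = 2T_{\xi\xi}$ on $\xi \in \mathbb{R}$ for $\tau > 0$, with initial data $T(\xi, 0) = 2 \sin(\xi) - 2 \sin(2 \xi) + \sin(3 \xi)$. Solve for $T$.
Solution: Moving frame: $\eta = \xi - \tau$, $\sigma = \tau$, $T = u(\eta,\sigma)$, so $T_{\tau} = u_{\sigma} - u_{\eta}$ and $T_{\xi\xi} = u_{\eta\eta}$.
Hence $T_{\tau} + T_{\xi} = u_{\sigma}$ and the PDE becomes the heat equation $u_{\sigma} = 2u_{\eta\eta}$ on $\eta \in \mathbb{R}$.
Initial data: $u(\eta,0) = T(\eta,0) = 2 \sin(\eta) - 2 \sin(2 \eta) + \sin(3 \eta)$. Each mode $\sin(n\eta)$ decays as $e^{-2n^2\sigma}$ on $\mathbb{R}$, so $u(\eta,\sigma) = \sum c_n e^{-2n^2\sigma} \sin(n\eta)$ with $c_1=2, c_2=-2, c_3=1$: $u(\eta,\sigma) = 2 e^{-2 \sigma} \sin(\eta) - 2 e^{-8 \sigma} \sin(2 \eta) + e^{-18 \sigma} \sin(3 \eta)$.
Substituting back: $T(\xi,\tau) = u(\xi - \tau, \tau)$.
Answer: $T(\xi, \tau) = -2 e^{-2 \tau} \sin(\tau - \xi) + 2 e^{-8 \tau} \sin(2 \tau - 2 \xi) -  e^{-18 \tau} \sin(3 \tau - 3 \xi)$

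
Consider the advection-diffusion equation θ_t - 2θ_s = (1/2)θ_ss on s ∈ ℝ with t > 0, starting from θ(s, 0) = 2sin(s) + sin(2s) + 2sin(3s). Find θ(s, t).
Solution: Moving frame: η = s + 2t, σ = t, θ = u(η,σ), so θ_t = u_σ + 2u_η and θ_ss = u_ηη.
Hence θ_t - 2θ_s = u_σ and the PDE becomes the heat equation u_σ = (1/2)u_ηη on η ∈ ℝ.
Initial data: u(η,0) = θ(η,0) = 2sin(η) + sin(2η) + 2sin(3η). Each mode sin(nη) decays as exp(-n²σ/2) on ℝ, so u(η,σ) = Σ c_n exp(-n²σ/2) sin(nη) with c_1=2, c_2=1, c_3=2: u(η,σ) = exp(-2σ)sin(2η) + 2exp(-σ/2)sin(η) + 2exp(-9σ/2)sin(3η).
Substituting back: θ(s,t) = u(s + 2t, t).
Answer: θ(s, t) = exp(-2t)sin(2s + 4t) + 2exp(-t/2)sin(s + 2t) + 2exp(-9t/2)sin(3s + 6t)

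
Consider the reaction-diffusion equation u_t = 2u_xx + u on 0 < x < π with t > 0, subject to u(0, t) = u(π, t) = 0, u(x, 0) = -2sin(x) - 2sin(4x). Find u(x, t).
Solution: Substitute u = exp(t)w.
Then u_t = exp(t)(w_t + w), u_xx = exp(t)w_xx; substituting and dividing by exp(t), the lower-order terms cancel: w_t = 2w_xx (standard heat equation).
Data for w: w(x,0) = u(x,0) = -2sin(x) - 2sin(4x). The boundary conditions carry over: w(0,t) = w(π,t) = 0.
Separating variables: w = Σ c_n exp(-2n²t) sin(nx). From w(x,0) = -2sin(x) - 2sin(4x): c_1=-2, c_4=-2.
So w(x,t) = -2exp(-2t)sin(x) - 2exp(-32t)sin(4x), and u(x,t) = exp(t)w(x,t).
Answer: u(x, t) = -2exp(-t)sin(x) - 2exp(-31t)sin(4x)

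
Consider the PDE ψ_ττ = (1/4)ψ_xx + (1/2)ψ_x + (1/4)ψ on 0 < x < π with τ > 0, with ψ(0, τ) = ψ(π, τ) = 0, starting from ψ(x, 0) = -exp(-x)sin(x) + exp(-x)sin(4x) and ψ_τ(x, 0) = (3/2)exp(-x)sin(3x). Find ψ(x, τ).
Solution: Substitute ψ = exp(-x)u, i.e. u = exp(x)ψ.
By the product rule, ψ_x = exp(-x)(u_x - u), ψ_xx = exp(-x)(u_xx - 2u_x + u), ψ_ττ = exp(-x)u_ττ.
Substituting into the PDE and dividing by exp(-x): u_ττ = (1/4)(u_xx - 2u_x + u) + (1/2)(u_x - u) + (1/4)u.
The lower-order terms cancel, leaving the standard wave equation u_ττ = (1/4)u_xx.
Initial data for u: u(x,0) = exp(x)ψ(x,0) = -sin(x) + sin(4x); u_τ(x,0) = exp(x)ψ_τ(x,0) = (3/2)sin(3x). The boundary conditions carry over: u(0,τ) = u(π,τ) = 0.
Solve for u:
  Using separation of variables u = X(x)T(τ):
  Eigenfunctions: sin(nx), n = 1, 2, 3, ...
  General solution: u(x, τ) = Σ [A_n cos(n τ/2) + B_n sin(n τ/2)] sin(nx)
  From u(x,0) = -sin(x) + sin(4x): A_1=-1, A_4=1. From u_τ(x,0) = (3/2)sin(3x), using u_τ(x,0) = Σ ω_n B_n sin(nx) with ω_n = n/2: B_3 = (3/2)/(3/2) = 1.
Hence u(x,τ) = -sin(x)cos(τ/2) + sin(3x)sin(3τ/2) + sin(4x)cos(2τ).
Transform back: ψ(x,τ) = exp(-x)u(x,τ).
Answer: ψ(x, τ) = -exp(-x)sin(x)cos(τ/2) + exp(-x)sin(3x)sin(3τ/2) + exp(-x)sin(4x)cos(2τ)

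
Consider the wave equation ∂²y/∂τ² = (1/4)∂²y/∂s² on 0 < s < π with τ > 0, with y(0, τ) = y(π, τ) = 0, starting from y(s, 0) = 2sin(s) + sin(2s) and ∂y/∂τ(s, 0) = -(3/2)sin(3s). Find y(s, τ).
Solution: Using separation of variables y = X(s)T(τ):
Eigenfunctions: sin(ns), n = 1, 2, 3, ...
General solution: y(s, τ) = Σ [A_n cos(n τ/2) + B_n sin(n τ/2)] sin(ns)
From y(s,0) = 2sin(s) + sin(2s): A_1=2, A_2=1. From y_τ(s,0) = -(3/2)sin(3s), using y_τ(s,0) = Σ ω_n B_n sin(ns) with ω_n = n/2: B_3 = (-3/2)/(3/2) = -1.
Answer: y(s, τ) = 2sin(s)cos(τ/2) + sin(2s)cos(τ) - sin(3s)sin(3τ/2)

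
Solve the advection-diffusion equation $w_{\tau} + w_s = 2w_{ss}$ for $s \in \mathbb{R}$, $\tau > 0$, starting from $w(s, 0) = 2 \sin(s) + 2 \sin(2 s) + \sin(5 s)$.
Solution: Change to a moving frame: let $\eta = s - \tau$, $\sigma = \tau$ and write $w(s,\tau) = u(\eta,\sigma)$.
By the chain rule $w_{\tau} = u_{\sigma} - u_{\eta}$, $w_s = u_{\eta}$, $w_{ss} = u_{\eta\eta}$.
Then $w_{\tau} + w_s = u_{\sigma}$: the advection term cancels and the PDE becomes the heat equation $u_{\sigma} = 2u_{\eta\eta}$ on $\eta \in \mathbb{R}$.
Initial data: $u(\eta,0) = w(\eta,0) = 2 \sin(\eta) + 2 \sin(2 \eta) + \sin(5 \eta)$.
On $\eta \in \mathbb{R}$ each mode satisfies $(\sin(n\eta))'' = -n^2 \sin(n\eta)$, so $e^{-2n^2\sigma} \sin(n\eta)$ solves the heat equation; by superposition $u(\eta,\sigma) = \sum c_n e^{-2n^2\sigma} \sin(n\eta)$.
Reading off the coefficients: $c_1=2, c_2=2, c_5=1$, so $u(\eta,\sigma) = 2 e^{-2 \sigma} \sin(\eta) + 2 e^{-8 \sigma} \sin(2 \eta) + e^{-50 \sigma} \sin(5 \eta)$.
Substituting back $\eta = s - \tau$, $\sigma = \tau$: $w(s,\tau) = u(s - \tau, \tau)$.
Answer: $w(s, \tau) = -2 e^{-2 \tau} \sin(\tau - s) - 2 e^{-8 \tau} \sin(2 \tau - 2 s) -  e^{-50 \tau} \sin(5 \tau - 5 s)$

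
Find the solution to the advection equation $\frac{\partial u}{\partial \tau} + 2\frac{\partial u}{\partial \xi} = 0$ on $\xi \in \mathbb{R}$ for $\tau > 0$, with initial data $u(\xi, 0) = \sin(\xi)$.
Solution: By method of characteristics (waves move right with speed 2):
Along characteristics $\xi - 2\tau =$ const, $u$ is constant, so $u(\xi,\tau) = f(\xi - 2\tau)$ with $f = u( \cdot , 0)$.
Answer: $u(\xi, \tau) = - \sin(2 \tau - \xi)$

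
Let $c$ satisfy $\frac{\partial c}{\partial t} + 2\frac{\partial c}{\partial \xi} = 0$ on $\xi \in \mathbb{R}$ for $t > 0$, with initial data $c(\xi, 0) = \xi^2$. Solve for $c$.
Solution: By method of characteristics (waves move right with speed 2):
Along characteristics $\xi - 2t =$ const, $c$ is constant, so $c(\xi,t) = f(\xi - 2t)$ with $f = c( \cdot , 0)$.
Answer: $c(\xi, t) = \xi^2 - 4 \xi t + 4 t^2$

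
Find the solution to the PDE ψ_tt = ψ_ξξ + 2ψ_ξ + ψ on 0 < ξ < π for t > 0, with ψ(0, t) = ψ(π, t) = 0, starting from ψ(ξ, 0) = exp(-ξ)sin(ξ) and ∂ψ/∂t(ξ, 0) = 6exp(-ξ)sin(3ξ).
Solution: Substitute ψ = exp(-ξ)u, i.e. u = exp(ξ)ψ.
By the product rule, ψ_ξ = exp(-ξ)(u_ξ - u), ψ_ξξ = exp(-ξ)(u_ξξ - 2u_ξ + u), ψ_tt = exp(-ξ)u_tt.
Substituting into the PDE and dividing by exp(-ξ): u_tt = (u_ξξ - 2u_ξ + u) + 2(u_ξ - u) + u.
The lower-order terms cancel, leaving the standard wave equation u_tt = u_ξξ.
Initial data for u: u(ξ,0) = exp(ξ)ψ(ξ,0) = sin(ξ); u_t(ξ,0) = exp(ξ)ψ_t(ξ,0) = 6sin(3ξ). The boundary conditions carry over: u(0,t) = u(π,t) = 0.
Solve for u:
  Using separation of variables u = X(ξ)T(t):
  Eigenfunctions: sin(nξ), n = 1, 2, 3, ...
  General solution: u(ξ, t) = Σ [A_n cos(n t) + B_n sin(n t)] sin(nξ)
  From u(ξ,0) = sin(ξ): A_1=1. From u_t(ξ,0) = 6sin(3ξ), using u_t(ξ,0) = Σ ω_n B_n sin(nξ) with ω_n = n: B_3 = 6/3 = 2.
Hence u(ξ,t) = 2sin(3t)sin(3ξ) + sin(ξ)cos(t).
Transform back: ψ(ξ,t) = exp(-ξ)u(ξ,t).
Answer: ψ(ξ, t) = 2exp(-ξ)sin(3t)sin(3ξ) + exp(-ξ)sin(ξ)cos(t)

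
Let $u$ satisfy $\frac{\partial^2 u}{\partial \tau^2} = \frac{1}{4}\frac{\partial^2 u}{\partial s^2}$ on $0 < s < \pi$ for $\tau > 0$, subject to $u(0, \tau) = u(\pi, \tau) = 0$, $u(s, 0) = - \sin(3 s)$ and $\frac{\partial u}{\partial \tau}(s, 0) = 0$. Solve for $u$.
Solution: Separating variables: $u = \sum [A_n \cos(\omega_n \tau) + B_n \sin(\omega_n \tau)] \sin(ns)$, $\omega_n = n/2$. From ICs: $A_3=-1$.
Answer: $u(s, \tau) = - \sin(3 s) \cos(3 \tau/2)$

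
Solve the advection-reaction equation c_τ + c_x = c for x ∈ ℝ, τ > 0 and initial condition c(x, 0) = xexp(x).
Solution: Substitute c = exp(x)u.
Then c_x = exp(x)(u_x + u), c_τ = exp(x)u_τ; substituting and dividing by exp(x), the lower-order terms cancel: u_τ + u_x = 0 (standard advection equation).
Data for u: u(x,0) = exp(-x)c(x,0) = x.
By characteristics (dx/dτ = 1), u(x,τ) = f(x - τ) with f = u(·, 0).
So u(x,τ) = x - τ, and c(x,τ) = exp(x)u(x,τ).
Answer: c(x, τ) = xexp(x) - τexp(x)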